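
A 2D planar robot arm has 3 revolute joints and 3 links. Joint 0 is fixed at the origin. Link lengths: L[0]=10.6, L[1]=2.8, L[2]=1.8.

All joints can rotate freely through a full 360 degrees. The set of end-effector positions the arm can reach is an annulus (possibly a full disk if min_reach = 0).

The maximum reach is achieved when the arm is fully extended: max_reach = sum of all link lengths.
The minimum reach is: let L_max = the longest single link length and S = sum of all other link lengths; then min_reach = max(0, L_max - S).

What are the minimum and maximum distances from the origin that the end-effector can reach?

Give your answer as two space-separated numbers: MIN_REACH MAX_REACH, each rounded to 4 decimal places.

Link lengths: [10.6, 2.8, 1.8]
max_reach = 10.6 + 2.8 + 1.8 = 15.2
L_max = max([10.6, 2.8, 1.8]) = 10.6
S (sum of others) = 15.2 - 10.6 = 4.6
min_reach = max(0, 10.6 - 4.6) = max(0, 6) = 6

Answer: 6.0000 15.2000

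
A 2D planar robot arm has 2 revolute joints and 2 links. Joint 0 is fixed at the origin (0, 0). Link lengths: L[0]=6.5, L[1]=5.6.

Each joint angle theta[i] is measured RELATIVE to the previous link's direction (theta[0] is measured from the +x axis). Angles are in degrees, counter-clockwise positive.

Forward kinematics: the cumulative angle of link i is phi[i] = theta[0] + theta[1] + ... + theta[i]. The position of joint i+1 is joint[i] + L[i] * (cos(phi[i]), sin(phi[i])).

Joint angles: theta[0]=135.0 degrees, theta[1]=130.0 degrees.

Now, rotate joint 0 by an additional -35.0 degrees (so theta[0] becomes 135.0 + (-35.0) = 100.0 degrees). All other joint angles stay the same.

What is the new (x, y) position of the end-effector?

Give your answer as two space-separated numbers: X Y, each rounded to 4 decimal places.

Answer: -4.7283 2.1114

Derivation:
joint[0] = (0.0000, 0.0000)  (base)
link 0: phi[0] = 100 = 100 deg
  cos(100 deg) = -0.1736, sin(100 deg) = 0.9848
  joint[1] = (0.0000, 0.0000) + 6.5 * (-0.1736, 0.9848) = (0.0000 + -1.1287, 0.0000 + 6.4013) = (-1.1287, 6.4013)
link 1: phi[1] = 100 + 130 = 230 deg
  cos(230 deg) = -0.6428, sin(230 deg) = -0.7660
  joint[2] = (-1.1287, 6.4013) + 5.6 * (-0.6428, -0.7660) = (-1.1287 + -3.5996, 6.4013 + -4.2898) = (-4.7283, 2.1114)
End effector: (-4.7283, 2.1114)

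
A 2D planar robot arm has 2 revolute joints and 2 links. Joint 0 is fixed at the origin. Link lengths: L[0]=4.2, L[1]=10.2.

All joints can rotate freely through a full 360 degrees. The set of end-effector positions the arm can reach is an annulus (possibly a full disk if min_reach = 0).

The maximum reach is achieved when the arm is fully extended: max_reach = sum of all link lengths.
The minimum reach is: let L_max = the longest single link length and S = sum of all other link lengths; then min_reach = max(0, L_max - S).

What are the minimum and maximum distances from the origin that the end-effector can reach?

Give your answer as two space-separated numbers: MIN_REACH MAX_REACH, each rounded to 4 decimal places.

Link lengths: [4.2, 10.2]
max_reach = 4.2 + 10.2 = 14.4
L_max = max([4.2, 10.2]) = 10.2
S (sum of others) = 14.4 - 10.2 = 4.2
min_reach = max(0, 10.2 - 4.2) = max(0, 6) = 6

Answer: 6.0000 14.4000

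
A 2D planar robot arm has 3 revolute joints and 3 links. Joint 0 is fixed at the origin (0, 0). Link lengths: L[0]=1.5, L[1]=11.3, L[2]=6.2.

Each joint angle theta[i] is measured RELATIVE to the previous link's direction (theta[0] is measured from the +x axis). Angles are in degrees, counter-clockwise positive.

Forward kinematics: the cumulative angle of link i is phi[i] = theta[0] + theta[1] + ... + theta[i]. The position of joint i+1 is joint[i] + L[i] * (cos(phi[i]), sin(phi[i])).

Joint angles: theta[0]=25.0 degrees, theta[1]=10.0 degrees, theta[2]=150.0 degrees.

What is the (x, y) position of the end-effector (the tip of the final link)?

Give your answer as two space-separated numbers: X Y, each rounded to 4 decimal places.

joint[0] = (0.0000, 0.0000)  (base)
link 0: phi[0] = 25 = 25 deg
  cos(25 deg) = 0.9063, sin(25 deg) = 0.4226
  joint[1] = (0.0000, 0.0000) + 1.5 * (0.9063, 0.4226) = (0.0000 + 1.3595, 0.0000 + 0.6339) = (1.3595, 0.6339)
link 1: phi[1] = 25 + 10 = 35 deg
  cos(35 deg) = 0.8192, sin(35 deg) = 0.5736
  joint[2] = (1.3595, 0.6339) + 11.3 * (0.8192, 0.5736) = (1.3595 + 9.2564, 0.6339 + 6.4814) = (10.6159, 7.1153)
link 2: phi[2] = 25 + 10 + 150 = 185 deg
  cos(185 deg) = -0.9962, sin(185 deg) = -0.0872
  joint[3] = (10.6159, 7.1153) + 6.2 * (-0.9962, -0.0872) = (10.6159 + -6.1764, 7.1153 + -0.5404) = (4.4395, 6.5750)
End effector: (4.4395, 6.5750)

Answer: 4.4395 6.5750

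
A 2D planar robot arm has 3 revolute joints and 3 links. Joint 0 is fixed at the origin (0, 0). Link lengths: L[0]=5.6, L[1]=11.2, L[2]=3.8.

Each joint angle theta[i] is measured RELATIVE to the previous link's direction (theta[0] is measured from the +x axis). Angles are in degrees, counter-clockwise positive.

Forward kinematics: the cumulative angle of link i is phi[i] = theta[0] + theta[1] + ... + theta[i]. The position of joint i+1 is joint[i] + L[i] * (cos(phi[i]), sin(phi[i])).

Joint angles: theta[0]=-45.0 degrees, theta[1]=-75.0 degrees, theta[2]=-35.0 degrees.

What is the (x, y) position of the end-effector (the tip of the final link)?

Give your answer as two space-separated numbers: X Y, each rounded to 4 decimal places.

joint[0] = (0.0000, 0.0000)  (base)
link 0: phi[0] = -45 = -45 deg
  cos(-45 deg) = 0.7071, sin(-45 deg) = -0.7071
  joint[1] = (0.0000, 0.0000) + 5.6 * (0.7071, -0.7071) = (0.0000 + 3.9598, 0.0000 + -3.9598) = (3.9598, -3.9598)
link 1: phi[1] = -45 + -75 = -120 deg
  cos(-120 deg) = -0.5000, sin(-120 deg) = -0.8660
  joint[2] = (3.9598, -3.9598) + 11.2 * (-0.5000, -0.8660) = (3.9598 + -5.6000, -3.9598 + -9.6995) = (-1.6402, -13.6593)
link 2: phi[2] = -45 + -75 + -35 = -155 deg
  cos(-155 deg) = -0.9063, sin(-155 deg) = -0.4226
  joint[3] = (-1.6402, -13.6593) + 3.8 * (-0.9063, -0.4226) = (-1.6402 + -3.4440, -13.6593 + -1.6059) = (-5.0842, -15.2652)
End effector: (-5.0842, -15.2652)

Answer: -5.0842 -15.2652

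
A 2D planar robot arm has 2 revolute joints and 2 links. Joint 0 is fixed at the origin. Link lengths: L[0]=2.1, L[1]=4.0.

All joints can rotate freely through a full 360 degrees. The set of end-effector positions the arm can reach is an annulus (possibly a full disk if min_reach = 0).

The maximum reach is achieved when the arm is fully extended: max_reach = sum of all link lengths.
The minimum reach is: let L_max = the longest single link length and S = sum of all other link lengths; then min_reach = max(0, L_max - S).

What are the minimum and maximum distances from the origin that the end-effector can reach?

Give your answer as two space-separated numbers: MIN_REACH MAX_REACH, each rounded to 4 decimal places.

Answer: 1.9000 6.1000

Derivation:
Link lengths: [2.1, 4.0]
max_reach = 2.1 + 4 = 6.1
L_max = max([2.1, 4.0]) = 4
S (sum of others) = 6.1 - 4 = 2.1
min_reach = max(0, 4 - 2.1) = max(0, 1.9) = 1.9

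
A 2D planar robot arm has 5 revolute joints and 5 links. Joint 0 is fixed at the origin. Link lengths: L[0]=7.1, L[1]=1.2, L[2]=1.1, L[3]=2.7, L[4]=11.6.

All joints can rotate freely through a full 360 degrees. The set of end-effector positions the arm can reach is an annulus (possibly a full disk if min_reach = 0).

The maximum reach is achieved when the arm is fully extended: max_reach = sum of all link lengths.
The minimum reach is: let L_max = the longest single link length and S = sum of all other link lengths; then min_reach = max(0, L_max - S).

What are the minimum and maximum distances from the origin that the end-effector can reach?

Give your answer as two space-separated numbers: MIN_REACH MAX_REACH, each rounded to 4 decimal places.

Link lengths: [7.1, 1.2, 1.1, 2.7, 11.6]
max_reach = 7.1 + 1.2 + 1.1 + 2.7 + 11.6 = 23.7
L_max = max([7.1, 1.2, 1.1, 2.7, 11.6]) = 11.6
S (sum of others) = 23.7 - 11.6 = 12.1
min_reach = max(0, 11.6 - 12.1) = max(0, -0.5) = 0

Answer: 0.0000 23.7000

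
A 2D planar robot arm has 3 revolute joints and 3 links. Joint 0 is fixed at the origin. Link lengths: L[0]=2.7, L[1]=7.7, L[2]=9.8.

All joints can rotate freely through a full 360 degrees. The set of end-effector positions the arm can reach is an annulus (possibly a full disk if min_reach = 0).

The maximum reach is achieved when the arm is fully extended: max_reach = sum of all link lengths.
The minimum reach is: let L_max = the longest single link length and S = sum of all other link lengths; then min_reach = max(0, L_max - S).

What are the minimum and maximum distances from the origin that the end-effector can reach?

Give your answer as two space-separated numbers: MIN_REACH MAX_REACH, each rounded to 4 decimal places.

Link lengths: [2.7, 7.7, 9.8]
max_reach = 2.7 + 7.7 + 9.8 = 20.2
L_max = max([2.7, 7.7, 9.8]) = 9.8
S (sum of others) = 20.2 - 9.8 = 10.4
min_reach = max(0, 9.8 - 10.4) = max(0, -0.6) = 0

Answer: 0.0000 20.2000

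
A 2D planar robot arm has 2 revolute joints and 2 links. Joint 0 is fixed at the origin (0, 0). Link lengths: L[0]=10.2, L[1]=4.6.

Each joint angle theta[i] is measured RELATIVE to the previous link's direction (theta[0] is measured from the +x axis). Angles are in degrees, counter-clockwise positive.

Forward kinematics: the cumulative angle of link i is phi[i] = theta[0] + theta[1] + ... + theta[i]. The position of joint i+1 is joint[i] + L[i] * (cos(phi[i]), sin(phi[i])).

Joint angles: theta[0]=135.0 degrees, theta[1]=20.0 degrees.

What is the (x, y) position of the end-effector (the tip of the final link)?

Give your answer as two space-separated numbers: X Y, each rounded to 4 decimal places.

Answer: -11.3815 9.1565

Derivation:
joint[0] = (0.0000, 0.0000)  (base)
link 0: phi[0] = 135 = 135 deg
  cos(135 deg) = -0.7071, sin(135 deg) = 0.7071
  joint[1] = (0.0000, 0.0000) + 10.2 * (-0.7071, 0.7071) = (0.0000 + -7.2125, 0.0000 + 7.2125) = (-7.2125, 7.2125)
link 1: phi[1] = 135 + 20 = 155 deg
  cos(155 deg) = -0.9063, sin(155 deg) = 0.4226
  joint[2] = (-7.2125, 7.2125) + 4.6 * (-0.9063, 0.4226) = (-7.2125 + -4.1690, 7.2125 + 1.9440) = (-11.3815, 9.1565)
End effector: (-11.3815, 9.1565)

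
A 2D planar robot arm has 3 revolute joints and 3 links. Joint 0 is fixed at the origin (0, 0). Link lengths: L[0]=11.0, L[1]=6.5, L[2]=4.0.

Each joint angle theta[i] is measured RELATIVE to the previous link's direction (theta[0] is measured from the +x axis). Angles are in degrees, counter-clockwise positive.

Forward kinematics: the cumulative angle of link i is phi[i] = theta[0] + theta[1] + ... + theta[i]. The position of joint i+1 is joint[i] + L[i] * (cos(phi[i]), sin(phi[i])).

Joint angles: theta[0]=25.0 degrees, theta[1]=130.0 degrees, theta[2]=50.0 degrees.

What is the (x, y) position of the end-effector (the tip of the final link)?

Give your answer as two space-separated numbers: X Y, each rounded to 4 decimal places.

joint[0] = (0.0000, 0.0000)  (base)
link 0: phi[0] = 25 = 25 deg
  cos(25 deg) = 0.9063, sin(25 deg) = 0.4226
  joint[1] = (0.0000, 0.0000) + 11 * (0.9063, 0.4226) = (0.0000 + 9.9694, 0.0000 + 4.6488) = (9.9694, 4.6488)
link 1: phi[1] = 25 + 130 = 155 deg
  cos(155 deg) = -0.9063, sin(155 deg) = 0.4226
  joint[2] = (9.9694, 4.6488) + 6.5 * (-0.9063, 0.4226) = (9.9694 + -5.8910, 4.6488 + 2.7470) = (4.0784, 7.3958)
link 2: phi[2] = 25 + 130 + 50 = 205 deg
  cos(205 deg) = -0.9063, sin(205 deg) = -0.4226
  joint[3] = (4.0784, 7.3958) + 4 * (-0.9063, -0.4226) = (4.0784 + -3.6252, 7.3958 + -1.6905) = (0.4532, 5.7053)
End effector: (0.4532, 5.7053)

Answer: 0.4532 5.7053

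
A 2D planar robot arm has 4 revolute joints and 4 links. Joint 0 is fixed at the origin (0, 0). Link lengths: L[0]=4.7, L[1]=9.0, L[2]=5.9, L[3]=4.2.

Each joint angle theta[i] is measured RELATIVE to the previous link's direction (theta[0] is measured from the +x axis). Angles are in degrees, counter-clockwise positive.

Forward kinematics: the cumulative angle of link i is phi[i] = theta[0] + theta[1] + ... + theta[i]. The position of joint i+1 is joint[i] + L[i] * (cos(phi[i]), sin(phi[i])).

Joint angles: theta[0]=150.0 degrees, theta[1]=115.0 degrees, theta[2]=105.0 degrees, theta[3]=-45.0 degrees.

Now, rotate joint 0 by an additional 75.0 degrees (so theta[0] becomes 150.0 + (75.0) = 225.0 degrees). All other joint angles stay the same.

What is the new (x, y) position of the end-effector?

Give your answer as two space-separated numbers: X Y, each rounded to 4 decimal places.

Answer: 8.8654 2.1757

Derivation:
joint[0] = (0.0000, 0.0000)  (base)
link 0: phi[0] = 225 = 225 deg
  cos(225 deg) = -0.7071, sin(225 deg) = -0.7071
  joint[1] = (0.0000, 0.0000) + 4.7 * (-0.7071, -0.7071) = (0.0000 + -3.3234, 0.0000 + -3.3234) = (-3.3234, -3.3234)
link 1: phi[1] = 225 + 115 = 340 deg
  cos(340 deg) = 0.9397, sin(340 deg) = -0.3420
  joint[2] = (-3.3234, -3.3234) + 9 * (0.9397, -0.3420) = (-3.3234 + 8.4572, -3.3234 + -3.0782) = (5.1338, -6.4016)
link 2: phi[2] = 225 + 115 + 105 = 445 deg
  cos(445 deg) = 0.0872, sin(445 deg) = 0.9962
  joint[3] = (5.1338, -6.4016) + 5.9 * (0.0872, 0.9962) = (5.1338 + 0.5142, -6.4016 + 5.8775) = (5.6481, -0.5240)
link 3: phi[3] = 225 + 115 + 105 + -45 = 400 deg
  cos(400 deg) = 0.7660, sin(400 deg) = 0.6428
  joint[4] = (5.6481, -0.5240) + 4.2 * (0.7660, 0.6428) = (5.6481 + 3.2174, -0.5240 + 2.6997) = (8.8654, 2.1757)
End effector: (8.8654, 2.1757)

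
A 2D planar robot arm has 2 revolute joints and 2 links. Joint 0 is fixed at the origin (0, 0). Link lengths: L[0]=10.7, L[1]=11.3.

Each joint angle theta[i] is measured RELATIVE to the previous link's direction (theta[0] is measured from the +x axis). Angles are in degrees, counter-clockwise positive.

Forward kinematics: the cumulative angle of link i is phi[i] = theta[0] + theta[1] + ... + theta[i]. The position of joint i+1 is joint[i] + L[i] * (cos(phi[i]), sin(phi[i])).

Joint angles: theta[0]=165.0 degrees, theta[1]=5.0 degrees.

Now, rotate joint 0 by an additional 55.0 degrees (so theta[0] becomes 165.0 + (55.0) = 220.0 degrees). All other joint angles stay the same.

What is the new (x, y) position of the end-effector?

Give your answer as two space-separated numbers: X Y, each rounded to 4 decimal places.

Answer: -16.1870 -14.8681

Derivation:
joint[0] = (0.0000, 0.0000)  (base)
link 0: phi[0] = 220 = 220 deg
  cos(220 deg) = -0.7660, sin(220 deg) = -0.6428
  joint[1] = (0.0000, 0.0000) + 10.7 * (-0.7660, -0.6428) = (0.0000 + -8.1967, 0.0000 + -6.8778) = (-8.1967, -6.8778)
link 1: phi[1] = 220 + 5 = 225 deg
  cos(225 deg) = -0.7071, sin(225 deg) = -0.7071
  joint[2] = (-8.1967, -6.8778) + 11.3 * (-0.7071, -0.7071) = (-8.1967 + -7.9903, -6.8778 + -7.9903) = (-16.1870, -14.8681)
End effector: (-16.1870, -14.8681)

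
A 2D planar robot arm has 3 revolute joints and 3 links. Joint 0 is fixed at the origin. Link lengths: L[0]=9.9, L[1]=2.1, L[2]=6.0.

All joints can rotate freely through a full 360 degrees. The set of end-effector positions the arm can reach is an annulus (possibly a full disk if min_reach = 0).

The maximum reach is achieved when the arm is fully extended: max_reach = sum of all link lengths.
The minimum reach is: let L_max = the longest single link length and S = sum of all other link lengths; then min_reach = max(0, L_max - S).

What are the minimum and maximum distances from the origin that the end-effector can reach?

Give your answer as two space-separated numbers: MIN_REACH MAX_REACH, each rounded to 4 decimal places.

Link lengths: [9.9, 2.1, 6.0]
max_reach = 9.9 + 2.1 + 6 = 18
L_max = max([9.9, 2.1, 6.0]) = 9.9
S (sum of others) = 18 - 9.9 = 8.1
min_reach = max(0, 9.9 - 8.1) = max(0, 1.8) = 1.8

Answer: 1.8000 18.0000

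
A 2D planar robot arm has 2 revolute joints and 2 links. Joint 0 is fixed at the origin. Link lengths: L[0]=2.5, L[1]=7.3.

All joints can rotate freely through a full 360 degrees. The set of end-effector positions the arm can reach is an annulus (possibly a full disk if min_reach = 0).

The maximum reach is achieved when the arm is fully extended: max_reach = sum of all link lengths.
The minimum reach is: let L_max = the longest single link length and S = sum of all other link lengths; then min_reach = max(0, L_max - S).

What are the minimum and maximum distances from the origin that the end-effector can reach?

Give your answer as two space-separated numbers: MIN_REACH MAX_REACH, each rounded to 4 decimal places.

Answer: 4.8000 9.8000

Derivation:
Link lengths: [2.5, 7.3]
max_reach = 2.5 + 7.3 = 9.8
L_max = max([2.5, 7.3]) = 7.3
S (sum of others) = 9.8 - 7.3 = 2.5
min_reach = max(0, 7.3 - 2.5) = max(0, 4.8) = 4.8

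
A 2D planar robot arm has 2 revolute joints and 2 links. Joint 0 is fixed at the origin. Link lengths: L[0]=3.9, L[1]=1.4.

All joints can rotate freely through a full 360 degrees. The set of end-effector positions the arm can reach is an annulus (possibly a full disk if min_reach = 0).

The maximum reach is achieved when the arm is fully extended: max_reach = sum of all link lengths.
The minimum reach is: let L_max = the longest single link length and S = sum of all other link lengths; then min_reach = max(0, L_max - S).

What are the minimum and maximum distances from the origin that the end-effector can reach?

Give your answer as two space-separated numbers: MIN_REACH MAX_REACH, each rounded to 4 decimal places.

Answer: 2.5000 5.3000

Derivation:
Link lengths: [3.9, 1.4]
max_reach = 3.9 + 1.4 = 5.3
L_max = max([3.9, 1.4]) = 3.9
S (sum of others) = 5.3 - 3.9 = 1.4
min_reach = max(0, 3.9 - 1.4) = max(0, 2.5) = 2.5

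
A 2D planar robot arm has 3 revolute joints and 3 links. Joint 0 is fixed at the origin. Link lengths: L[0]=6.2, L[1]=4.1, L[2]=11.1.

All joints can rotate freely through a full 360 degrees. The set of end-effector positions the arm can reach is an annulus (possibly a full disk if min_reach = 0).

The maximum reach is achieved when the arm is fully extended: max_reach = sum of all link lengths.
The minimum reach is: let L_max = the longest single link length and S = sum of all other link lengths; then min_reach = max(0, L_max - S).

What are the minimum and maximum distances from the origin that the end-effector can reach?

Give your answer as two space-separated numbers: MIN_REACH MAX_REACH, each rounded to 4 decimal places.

Link lengths: [6.2, 4.1, 11.1]
max_reach = 6.2 + 4.1 + 11.1 = 21.4
L_max = max([6.2, 4.1, 11.1]) = 11.1
S (sum of others) = 21.4 - 11.1 = 10.3
min_reach = max(0, 11.1 - 10.3) = max(0, 0.8) = 0.8

Answer: 0.8000 21.4000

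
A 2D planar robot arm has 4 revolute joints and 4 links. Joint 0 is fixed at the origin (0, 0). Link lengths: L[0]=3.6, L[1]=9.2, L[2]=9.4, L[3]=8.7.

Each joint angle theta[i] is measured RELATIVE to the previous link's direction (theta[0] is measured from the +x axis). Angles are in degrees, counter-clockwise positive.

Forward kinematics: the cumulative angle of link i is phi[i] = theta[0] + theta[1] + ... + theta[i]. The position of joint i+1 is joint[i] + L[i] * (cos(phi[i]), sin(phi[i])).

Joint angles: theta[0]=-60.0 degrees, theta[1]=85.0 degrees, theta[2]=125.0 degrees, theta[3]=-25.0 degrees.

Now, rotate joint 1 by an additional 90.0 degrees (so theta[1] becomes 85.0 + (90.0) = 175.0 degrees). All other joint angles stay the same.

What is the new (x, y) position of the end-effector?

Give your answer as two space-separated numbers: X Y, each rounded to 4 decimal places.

Answer: -13.9147 -7.9104

Derivation:
joint[0] = (0.0000, 0.0000)  (base)
link 0: phi[0] = -60 = -60 deg
  cos(-60 deg) = 0.5000, sin(-60 deg) = -0.8660
  joint[1] = (0.0000, 0.0000) + 3.6 * (0.5000, -0.8660) = (0.0000 + 1.8000, 0.0000 + -3.1177) = (1.8000, -3.1177)
link 1: phi[1] = -60 + 175 = 115 deg
  cos(115 deg) = -0.4226, sin(115 deg) = 0.9063
  joint[2] = (1.8000, -3.1177) + 9.2 * (-0.4226, 0.9063) = (1.8000 + -3.8881, -3.1177 + 8.3380) = (-2.0881, 5.2203)
link 2: phi[2] = -60 + 175 + 125 = 240 deg
  cos(240 deg) = -0.5000, sin(240 deg) = -0.8660
  joint[3] = (-2.0881, 5.2203) + 9.4 * (-0.5000, -0.8660) = (-2.0881 + -4.7000, 5.2203 + -8.1406) = (-6.7881, -2.9203)
link 3: phi[3] = -60 + 175 + 125 + -25 = 215 deg
  cos(215 deg) = -0.8192, sin(215 deg) = -0.5736
  joint[4] = (-6.7881, -2.9203) + 8.7 * (-0.8192, -0.5736) = (-6.7881 + -7.1266, -2.9203 + -4.9901) = (-13.9147, -7.9104)
End effector: (-13.9147, -7.9104)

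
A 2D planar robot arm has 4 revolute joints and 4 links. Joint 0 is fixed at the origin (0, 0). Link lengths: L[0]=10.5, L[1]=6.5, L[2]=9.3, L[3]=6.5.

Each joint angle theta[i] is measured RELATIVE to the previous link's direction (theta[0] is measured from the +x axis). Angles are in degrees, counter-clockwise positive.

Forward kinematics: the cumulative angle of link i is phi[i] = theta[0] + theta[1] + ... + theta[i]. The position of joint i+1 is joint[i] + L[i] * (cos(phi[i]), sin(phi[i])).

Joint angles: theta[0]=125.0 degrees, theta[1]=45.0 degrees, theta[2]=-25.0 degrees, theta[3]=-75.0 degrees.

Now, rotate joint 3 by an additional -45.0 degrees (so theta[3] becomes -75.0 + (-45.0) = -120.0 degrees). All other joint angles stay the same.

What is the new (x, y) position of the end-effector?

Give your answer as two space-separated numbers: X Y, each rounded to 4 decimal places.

Answer: -14.1509 17.8111

Derivation:
joint[0] = (0.0000, 0.0000)  (base)
link 0: phi[0] = 125 = 125 deg
  cos(125 deg) = -0.5736, sin(125 deg) = 0.8192
  joint[1] = (0.0000, 0.0000) + 10.5 * (-0.5736, 0.8192) = (0.0000 + -6.0226, 0.0000 + 8.6011) = (-6.0226, 8.6011)
link 1: phi[1] = 125 + 45 = 170 deg
  cos(170 deg) = -0.9848, sin(170 deg) = 0.1736
  joint[2] = (-6.0226, 8.6011) + 6.5 * (-0.9848, 0.1736) = (-6.0226 + -6.4013, 8.6011 + 1.1287) = (-12.4238, 9.7298)
link 2: phi[2] = 125 + 45 + -25 = 145 deg
  cos(145 deg) = -0.8192, sin(145 deg) = 0.5736
  joint[3] = (-12.4238, 9.7298) + 9.3 * (-0.8192, 0.5736) = (-12.4238 + -7.6181, 9.7298 + 5.3343) = (-20.0419, 15.0641)
link 3: phi[3] = 125 + 45 + -25 + -120 = 25 deg
  cos(25 deg) = 0.9063, sin(25 deg) = 0.4226
  joint[4] = (-20.0419, 15.0641) + 6.5 * (0.9063, 0.4226) = (-20.0419 + 5.8910, 15.0641 + 2.7470) = (-14.1509, 17.8111)
End effector: (-14.1509, 17.8111)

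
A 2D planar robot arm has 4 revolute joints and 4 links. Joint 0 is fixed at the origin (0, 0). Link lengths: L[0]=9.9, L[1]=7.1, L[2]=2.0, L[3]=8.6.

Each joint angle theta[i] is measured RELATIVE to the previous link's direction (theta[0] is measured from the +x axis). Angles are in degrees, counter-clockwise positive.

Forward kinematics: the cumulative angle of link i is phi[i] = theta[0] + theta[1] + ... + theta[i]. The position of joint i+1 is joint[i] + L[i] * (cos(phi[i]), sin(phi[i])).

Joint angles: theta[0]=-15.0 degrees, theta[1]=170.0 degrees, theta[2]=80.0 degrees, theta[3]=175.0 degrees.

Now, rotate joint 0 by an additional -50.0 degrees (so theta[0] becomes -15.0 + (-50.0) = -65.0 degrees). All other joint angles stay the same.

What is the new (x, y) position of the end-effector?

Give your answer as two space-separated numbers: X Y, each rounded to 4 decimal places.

Answer: 8.9539 -2.2887

Derivation:
joint[0] = (0.0000, 0.0000)  (base)
link 0: phi[0] = -65 = -65 deg
  cos(-65 deg) = 0.4226, sin(-65 deg) = -0.9063
  joint[1] = (0.0000, 0.0000) + 9.9 * (0.4226, -0.9063) = (0.0000 + 4.1839, 0.0000 + -8.9724) = (4.1839, -8.9724)
link 1: phi[1] = -65 + 170 = 105 deg
  cos(105 deg) = -0.2588, sin(105 deg) = 0.9659
  joint[2] = (4.1839, -8.9724) + 7.1 * (-0.2588, 0.9659) = (4.1839 + -1.8376, -8.9724 + 6.8581) = (2.3463, -2.1144)
link 2: phi[2] = -65 + 170 + 80 = 185 deg
  cos(185 deg) = -0.9962, sin(185 deg) = -0.0872
  joint[3] = (2.3463, -2.1144) + 2 * (-0.9962, -0.0872) = (2.3463 + -1.9924, -2.1144 + -0.1743) = (0.3539, -2.2887)
link 3: phi[3] = -65 + 170 + 80 + 175 = 360 deg
  cos(360 deg) = 1.0000, sin(360 deg) = -0.0000
  joint[4] = (0.3539, -2.2887) + 8.6 * (1.0000, -0.0000) = (0.3539 + 8.6000, -2.2887 + -0.0000) = (8.9539, -2.2887)
End effector: (8.9539, -2.2887)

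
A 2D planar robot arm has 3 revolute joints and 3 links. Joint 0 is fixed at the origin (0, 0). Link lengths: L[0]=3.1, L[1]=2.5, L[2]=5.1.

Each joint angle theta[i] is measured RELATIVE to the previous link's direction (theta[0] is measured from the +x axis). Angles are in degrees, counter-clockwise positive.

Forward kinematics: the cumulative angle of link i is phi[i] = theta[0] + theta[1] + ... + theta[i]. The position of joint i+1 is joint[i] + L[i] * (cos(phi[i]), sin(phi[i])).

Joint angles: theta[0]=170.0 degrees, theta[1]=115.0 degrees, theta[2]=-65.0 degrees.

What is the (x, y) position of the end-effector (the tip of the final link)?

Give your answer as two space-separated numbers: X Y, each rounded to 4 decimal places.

Answer: -6.3127 -5.1547

Derivation:
joint[0] = (0.0000, 0.0000)  (base)
link 0: phi[0] = 170 = 170 deg
  cos(170 deg) = -0.9848, sin(170 deg) = 0.1736
  joint[1] = (0.0000, 0.0000) + 3.1 * (-0.9848, 0.1736) = (0.0000 + -3.0529, 0.0000 + 0.5383) = (-3.0529, 0.5383)
link 1: phi[1] = 170 + 115 = 285 deg
  cos(285 deg) = 0.2588, sin(285 deg) = -0.9659
  joint[2] = (-3.0529, 0.5383) + 2.5 * (0.2588, -0.9659) = (-3.0529 + 0.6470, 0.5383 + -2.4148) = (-2.4059, -1.8765)
link 2: phi[2] = 170 + 115 + -65 = 220 deg
  cos(220 deg) = -0.7660, sin(220 deg) = -0.6428
  joint[3] = (-2.4059, -1.8765) + 5.1 * (-0.7660, -0.6428) = (-2.4059 + -3.9068, -1.8765 + -3.2782) = (-6.3127, -5.1547)
End effector: (-6.3127, -5.1547)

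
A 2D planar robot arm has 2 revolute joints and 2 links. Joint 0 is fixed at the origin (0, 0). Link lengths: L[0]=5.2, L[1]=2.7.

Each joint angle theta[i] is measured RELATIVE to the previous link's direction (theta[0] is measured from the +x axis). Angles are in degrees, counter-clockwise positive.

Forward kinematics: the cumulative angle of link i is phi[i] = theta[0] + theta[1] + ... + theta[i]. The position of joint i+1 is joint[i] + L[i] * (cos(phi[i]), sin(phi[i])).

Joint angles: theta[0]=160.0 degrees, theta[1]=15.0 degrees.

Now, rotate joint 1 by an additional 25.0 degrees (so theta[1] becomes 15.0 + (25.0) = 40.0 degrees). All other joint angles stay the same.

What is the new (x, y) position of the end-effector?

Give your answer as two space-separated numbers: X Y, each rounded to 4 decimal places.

joint[0] = (0.0000, 0.0000)  (base)
link 0: phi[0] = 160 = 160 deg
  cos(160 deg) = -0.9397, sin(160 deg) = 0.3420
  joint[1] = (0.0000, 0.0000) + 5.2 * (-0.9397, 0.3420) = (0.0000 + -4.8864, 0.0000 + 1.7785) = (-4.8864, 1.7785)
link 1: phi[1] = 160 + 40 = 200 deg
  cos(200 deg) = -0.9397, sin(200 deg) = -0.3420
  joint[2] = (-4.8864, 1.7785) + 2.7 * (-0.9397, -0.3420) = (-4.8864 + -2.5372, 1.7785 + -0.9235) = (-7.4236, 0.8551)
End effector: (-7.4236, 0.8551)

Answer: -7.4236 0.8551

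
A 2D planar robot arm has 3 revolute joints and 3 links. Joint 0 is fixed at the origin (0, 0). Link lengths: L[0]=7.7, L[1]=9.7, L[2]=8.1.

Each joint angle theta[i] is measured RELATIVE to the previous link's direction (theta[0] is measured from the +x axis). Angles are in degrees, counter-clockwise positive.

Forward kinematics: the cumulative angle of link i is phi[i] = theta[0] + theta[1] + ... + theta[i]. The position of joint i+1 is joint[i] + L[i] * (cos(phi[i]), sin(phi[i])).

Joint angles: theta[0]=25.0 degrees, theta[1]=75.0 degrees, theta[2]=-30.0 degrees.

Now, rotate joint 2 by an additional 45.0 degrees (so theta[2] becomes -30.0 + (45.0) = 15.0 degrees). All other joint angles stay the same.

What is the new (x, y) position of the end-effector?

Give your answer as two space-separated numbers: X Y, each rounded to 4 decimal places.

joint[0] = (0.0000, 0.0000)  (base)
link 0: phi[0] = 25 = 25 deg
  cos(25 deg) = 0.9063, sin(25 deg) = 0.4226
  joint[1] = (0.0000, 0.0000) + 7.7 * (0.9063, 0.4226) = (0.0000 + 6.9786, 0.0000 + 3.2542) = (6.9786, 3.2542)
link 1: phi[1] = 25 + 75 = 100 deg
  cos(100 deg) = -0.1736, sin(100 deg) = 0.9848
  joint[2] = (6.9786, 3.2542) + 9.7 * (-0.1736, 0.9848) = (6.9786 + -1.6844, 3.2542 + 9.5526) = (5.2942, 12.8068)
link 2: phi[2] = 25 + 75 + 15 = 115 deg
  cos(115 deg) = -0.4226, sin(115 deg) = 0.9063
  joint[3] = (5.2942, 12.8068) + 8.1 * (-0.4226, 0.9063) = (5.2942 + -3.4232, 12.8068 + 7.3411) = (1.8710, 20.1479)
End effector: (1.8710, 20.1479)

Answer: 1.8710 20.1479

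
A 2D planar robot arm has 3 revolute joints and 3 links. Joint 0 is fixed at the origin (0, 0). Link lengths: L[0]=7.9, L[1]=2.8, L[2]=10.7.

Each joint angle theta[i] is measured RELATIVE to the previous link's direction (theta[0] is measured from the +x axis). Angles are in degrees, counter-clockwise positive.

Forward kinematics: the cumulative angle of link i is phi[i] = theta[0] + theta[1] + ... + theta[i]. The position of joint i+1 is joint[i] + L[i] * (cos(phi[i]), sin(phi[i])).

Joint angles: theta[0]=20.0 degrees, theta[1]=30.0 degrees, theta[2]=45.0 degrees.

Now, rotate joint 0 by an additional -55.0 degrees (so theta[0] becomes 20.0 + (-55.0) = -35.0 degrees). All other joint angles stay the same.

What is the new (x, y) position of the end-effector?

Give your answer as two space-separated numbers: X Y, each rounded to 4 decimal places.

joint[0] = (0.0000, 0.0000)  (base)
link 0: phi[0] = -35 = -35 deg
  cos(-35 deg) = 0.8192, sin(-35 deg) = -0.5736
  joint[1] = (0.0000, 0.0000) + 7.9 * (0.8192, -0.5736) = (0.0000 + 6.4713, 0.0000 + -4.5313) = (6.4713, -4.5313)
link 1: phi[1] = -35 + 30 = -5 deg
  cos(-5 deg) = 0.9962, sin(-5 deg) = -0.0872
  joint[2] = (6.4713, -4.5313) + 2.8 * (0.9962, -0.0872) = (6.4713 + 2.7893, -4.5313 + -0.2440) = (9.2606, -4.7753)
link 2: phi[2] = -35 + 30 + 45 = 40 deg
  cos(40 deg) = 0.7660, sin(40 deg) = 0.6428
  joint[3] = (9.2606, -4.7753) + 10.7 * (0.7660, 0.6428) = (9.2606 + 8.1967, -4.7753 + 6.8778) = (17.4573, 2.1025)
End effector: (17.4573, 2.1025)

Answer: 17.4573 2.1025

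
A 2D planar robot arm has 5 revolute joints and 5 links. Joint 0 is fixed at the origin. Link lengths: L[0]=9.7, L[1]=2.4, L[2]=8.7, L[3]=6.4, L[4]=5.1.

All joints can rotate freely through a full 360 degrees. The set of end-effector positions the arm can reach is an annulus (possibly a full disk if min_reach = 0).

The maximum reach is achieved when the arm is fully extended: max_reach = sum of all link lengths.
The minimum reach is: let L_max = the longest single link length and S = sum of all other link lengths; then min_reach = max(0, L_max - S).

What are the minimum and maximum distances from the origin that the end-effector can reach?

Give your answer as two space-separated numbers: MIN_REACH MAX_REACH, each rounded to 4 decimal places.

Answer: 0.0000 32.3000

Derivation:
Link lengths: [9.7, 2.4, 8.7, 6.4, 5.1]
max_reach = 9.7 + 2.4 + 8.7 + 6.4 + 5.1 = 32.3
L_max = max([9.7, 2.4, 8.7, 6.4, 5.1]) = 9.7
S (sum of others) = 32.3 - 9.7 = 22.6
min_reach = max(0, 9.7 - 22.6) = max(0, -12.9) = 0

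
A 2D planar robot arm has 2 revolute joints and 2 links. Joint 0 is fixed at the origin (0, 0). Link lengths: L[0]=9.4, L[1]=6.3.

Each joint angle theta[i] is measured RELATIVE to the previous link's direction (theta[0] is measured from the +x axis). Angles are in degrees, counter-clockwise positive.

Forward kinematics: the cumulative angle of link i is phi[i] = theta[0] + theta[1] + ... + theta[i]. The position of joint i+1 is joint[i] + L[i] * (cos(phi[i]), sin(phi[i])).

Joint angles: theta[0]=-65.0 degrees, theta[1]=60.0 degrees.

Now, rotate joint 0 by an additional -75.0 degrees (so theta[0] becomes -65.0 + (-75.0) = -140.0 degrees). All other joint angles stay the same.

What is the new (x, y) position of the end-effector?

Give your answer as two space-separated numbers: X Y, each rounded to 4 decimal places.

joint[0] = (0.0000, 0.0000)  (base)
link 0: phi[0] = -140 = -140 deg
  cos(-140 deg) = -0.7660, sin(-140 deg) = -0.6428
  joint[1] = (0.0000, 0.0000) + 9.4 * (-0.7660, -0.6428) = (0.0000 + -7.2008, 0.0000 + -6.0422) = (-7.2008, -6.0422)
link 1: phi[1] = -140 + 60 = -80 deg
  cos(-80 deg) = 0.1736, sin(-80 deg) = -0.9848
  joint[2] = (-7.2008, -6.0422) + 6.3 * (0.1736, -0.9848) = (-7.2008 + 1.0940, -6.0422 + -6.2043) = (-6.1068, -12.2465)
End effector: (-6.1068, -12.2465)

Answer: -6.1068 -12.2465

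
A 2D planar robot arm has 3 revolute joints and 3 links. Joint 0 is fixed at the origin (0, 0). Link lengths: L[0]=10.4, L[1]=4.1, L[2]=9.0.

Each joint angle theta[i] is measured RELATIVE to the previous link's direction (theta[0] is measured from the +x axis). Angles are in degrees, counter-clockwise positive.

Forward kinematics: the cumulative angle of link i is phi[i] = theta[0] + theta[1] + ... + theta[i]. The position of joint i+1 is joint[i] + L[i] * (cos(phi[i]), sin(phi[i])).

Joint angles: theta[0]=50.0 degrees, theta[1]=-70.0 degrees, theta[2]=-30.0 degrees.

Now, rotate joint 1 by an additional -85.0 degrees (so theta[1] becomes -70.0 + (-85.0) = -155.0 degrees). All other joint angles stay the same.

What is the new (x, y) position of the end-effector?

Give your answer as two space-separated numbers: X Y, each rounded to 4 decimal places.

Answer: -0.7401 -2.3574

Derivation:
joint[0] = (0.0000, 0.0000)  (base)
link 0: phi[0] = 50 = 50 deg
  cos(50 deg) = 0.6428, sin(50 deg) = 0.7660
  joint[1] = (0.0000, 0.0000) + 10.4 * (0.6428, 0.7660) = (0.0000 + 6.6850, 0.0000 + 7.9669) = (6.6850, 7.9669)
link 1: phi[1] = 50 + -155 = -105 deg
  cos(-105 deg) = -0.2588, sin(-105 deg) = -0.9659
  joint[2] = (6.6850, 7.9669) + 4.1 * (-0.2588, -0.9659) = (6.6850 + -1.0612, 7.9669 + -3.9603) = (5.6238, 4.0066)
link 2: phi[2] = 50 + -155 + -30 = -135 deg
  cos(-135 deg) = -0.7071, sin(-135 deg) = -0.7071
  joint[3] = (5.6238, 4.0066) + 9 * (-0.7071, -0.7071) = (5.6238 + -6.3640, 4.0066 + -6.3640) = (-0.7401, -2.3574)
End effector: (-0.7401, -2.3574)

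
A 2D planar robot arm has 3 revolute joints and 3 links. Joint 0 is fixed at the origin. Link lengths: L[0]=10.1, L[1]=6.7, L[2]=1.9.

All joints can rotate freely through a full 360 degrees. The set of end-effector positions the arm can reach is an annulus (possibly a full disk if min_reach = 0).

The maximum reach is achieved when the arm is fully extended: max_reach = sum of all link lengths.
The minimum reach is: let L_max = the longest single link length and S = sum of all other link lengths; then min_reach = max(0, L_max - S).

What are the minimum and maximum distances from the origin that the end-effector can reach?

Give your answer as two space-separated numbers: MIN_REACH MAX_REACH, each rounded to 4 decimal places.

Link lengths: [10.1, 6.7, 1.9]
max_reach = 10.1 + 6.7 + 1.9 = 18.7
L_max = max([10.1, 6.7, 1.9]) = 10.1
S (sum of others) = 18.7 - 10.1 = 8.6
min_reach = max(0, 10.1 - 8.6) = max(0, 1.5) = 1.5

Answer: 1.5000 18.7000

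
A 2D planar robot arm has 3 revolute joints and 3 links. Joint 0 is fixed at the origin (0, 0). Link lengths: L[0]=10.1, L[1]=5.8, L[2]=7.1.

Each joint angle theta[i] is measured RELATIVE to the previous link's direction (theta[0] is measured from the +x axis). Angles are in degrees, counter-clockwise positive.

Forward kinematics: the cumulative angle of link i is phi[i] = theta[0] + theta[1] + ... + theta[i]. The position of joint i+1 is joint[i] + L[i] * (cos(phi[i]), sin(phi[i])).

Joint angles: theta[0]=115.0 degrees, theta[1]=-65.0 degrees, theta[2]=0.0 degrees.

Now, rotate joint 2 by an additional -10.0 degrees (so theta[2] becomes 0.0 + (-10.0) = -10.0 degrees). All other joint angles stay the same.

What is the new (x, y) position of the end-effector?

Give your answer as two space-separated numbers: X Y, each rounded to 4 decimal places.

Answer: 4.8986 18.1606

Derivation:
joint[0] = (0.0000, 0.0000)  (base)
link 0: phi[0] = 115 = 115 deg
  cos(115 deg) = -0.4226, sin(115 deg) = 0.9063
  joint[1] = (0.0000, 0.0000) + 10.1 * (-0.4226, 0.9063) = (0.0000 + -4.2684, 0.0000 + 9.1537) = (-4.2684, 9.1537)
link 1: phi[1] = 115 + -65 = 50 deg
  cos(50 deg) = 0.6428, sin(50 deg) = 0.7660
  joint[2] = (-4.2684, 9.1537) + 5.8 * (0.6428, 0.7660) = (-4.2684 + 3.7282, 9.1537 + 4.4431) = (-0.5403, 13.5968)
link 2: phi[2] = 115 + -65 + -10 = 40 deg
  cos(40 deg) = 0.7660, sin(40 deg) = 0.6428
  joint[3] = (-0.5403, 13.5968) + 7.1 * (0.7660, 0.6428) = (-0.5403 + 5.4389, 13.5968 + 4.5638) = (4.8986, 18.1606)
End effector: (4.8986, 18.1606)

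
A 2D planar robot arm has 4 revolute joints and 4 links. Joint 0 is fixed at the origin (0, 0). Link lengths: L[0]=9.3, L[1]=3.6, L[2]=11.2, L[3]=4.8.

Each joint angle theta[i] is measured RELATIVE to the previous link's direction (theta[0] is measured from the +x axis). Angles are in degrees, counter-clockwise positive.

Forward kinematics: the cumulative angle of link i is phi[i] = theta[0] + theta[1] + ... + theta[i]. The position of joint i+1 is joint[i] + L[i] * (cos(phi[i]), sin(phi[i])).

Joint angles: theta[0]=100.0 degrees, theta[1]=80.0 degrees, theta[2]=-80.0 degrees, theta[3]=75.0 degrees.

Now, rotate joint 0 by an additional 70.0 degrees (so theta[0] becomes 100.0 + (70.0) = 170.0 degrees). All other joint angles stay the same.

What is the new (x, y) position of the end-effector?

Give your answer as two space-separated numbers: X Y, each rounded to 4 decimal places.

joint[0] = (0.0000, 0.0000)  (base)
link 0: phi[0] = 170 = 170 deg
  cos(170 deg) = -0.9848, sin(170 deg) = 0.1736
  joint[1] = (0.0000, 0.0000) + 9.3 * (-0.9848, 0.1736) = (0.0000 + -9.1587, 0.0000 + 1.6149) = (-9.1587, 1.6149)
link 1: phi[1] = 170 + 80 = 250 deg
  cos(250 deg) = -0.3420, sin(250 deg) = -0.9397
  joint[2] = (-9.1587, 1.6149) + 3.6 * (-0.3420, -0.9397) = (-9.1587 + -1.2313, 1.6149 + -3.3829) = (-10.3900, -1.7680)
link 2: phi[2] = 170 + 80 + -80 = 170 deg
  cos(170 deg) = -0.9848, sin(170 deg) = 0.1736
  joint[3] = (-10.3900, -1.7680) + 11.2 * (-0.9848, 0.1736) = (-10.3900 + -11.0298, -1.7680 + 1.9449) = (-21.4198, 0.1769)
link 3: phi[3] = 170 + 80 + -80 + 75 = 245 deg
  cos(245 deg) = -0.4226, sin(245 deg) = -0.9063
  joint[4] = (-21.4198, 0.1769) + 4.8 * (-0.4226, -0.9063) = (-21.4198 + -2.0286, 0.1769 + -4.3503) = (-23.4484, -4.1734)
End effector: (-23.4484, -4.1734)

Answer: -23.4484 -4.1734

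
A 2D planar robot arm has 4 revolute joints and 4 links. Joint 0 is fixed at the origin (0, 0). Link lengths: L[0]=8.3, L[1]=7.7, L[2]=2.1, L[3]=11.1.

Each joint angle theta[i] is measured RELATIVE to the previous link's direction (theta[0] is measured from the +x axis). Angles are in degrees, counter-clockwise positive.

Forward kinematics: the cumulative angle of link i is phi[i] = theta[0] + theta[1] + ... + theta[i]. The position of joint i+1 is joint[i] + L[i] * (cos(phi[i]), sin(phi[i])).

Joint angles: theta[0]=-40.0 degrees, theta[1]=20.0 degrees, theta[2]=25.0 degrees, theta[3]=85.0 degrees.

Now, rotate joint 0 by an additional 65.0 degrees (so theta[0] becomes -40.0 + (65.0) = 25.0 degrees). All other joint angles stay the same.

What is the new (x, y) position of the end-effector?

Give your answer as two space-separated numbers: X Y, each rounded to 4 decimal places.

Answer: 3.6253 15.6169

Derivation:
joint[0] = (0.0000, 0.0000)  (base)
link 0: phi[0] = 25 = 25 deg
  cos(25 deg) = 0.9063, sin(25 deg) = 0.4226
  joint[1] = (0.0000, 0.0000) + 8.3 * (0.9063, 0.4226) = (0.0000 + 7.5224, 0.0000 + 3.5077) = (7.5224, 3.5077)
link 1: phi[1] = 25 + 20 = 45 deg
  cos(45 deg) = 0.7071, sin(45 deg) = 0.7071
  joint[2] = (7.5224, 3.5077) + 7.7 * (0.7071, 0.7071) = (7.5224 + 5.4447, 3.5077 + 5.4447) = (12.9671, 8.9525)
link 2: phi[2] = 25 + 20 + 25 = 70 deg
  cos(70 deg) = 0.3420, sin(70 deg) = 0.9397
  joint[3] = (12.9671, 8.9525) + 2.1 * (0.3420, 0.9397) = (12.9671 + 0.7182, 8.9525 + 1.9734) = (13.6853, 10.9258)
link 3: phi[3] = 25 + 20 + 25 + 85 = 155 deg
  cos(155 deg) = -0.9063, sin(155 deg) = 0.4226
  joint[4] = (13.6853, 10.9258) + 11.1 * (-0.9063, 0.4226) = (13.6853 + -10.0600, 10.9258 + 4.6911) = (3.6253, 15.6169)
End effector: (3.6253, 15.6169)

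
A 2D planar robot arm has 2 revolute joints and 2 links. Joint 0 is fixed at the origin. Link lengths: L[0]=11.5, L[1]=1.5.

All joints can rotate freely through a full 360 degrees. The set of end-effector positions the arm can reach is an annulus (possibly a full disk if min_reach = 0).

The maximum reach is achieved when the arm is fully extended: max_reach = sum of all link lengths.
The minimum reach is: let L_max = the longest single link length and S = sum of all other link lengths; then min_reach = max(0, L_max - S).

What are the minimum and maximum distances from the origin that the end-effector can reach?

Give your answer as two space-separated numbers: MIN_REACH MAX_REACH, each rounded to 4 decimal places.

Link lengths: [11.5, 1.5]
max_reach = 11.5 + 1.5 = 13
L_max = max([11.5, 1.5]) = 11.5
S (sum of others) = 13 - 11.5 = 1.5
min_reach = max(0, 11.5 - 1.5) = max(0, 10) = 10

Answer: 10.0000 13.0000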